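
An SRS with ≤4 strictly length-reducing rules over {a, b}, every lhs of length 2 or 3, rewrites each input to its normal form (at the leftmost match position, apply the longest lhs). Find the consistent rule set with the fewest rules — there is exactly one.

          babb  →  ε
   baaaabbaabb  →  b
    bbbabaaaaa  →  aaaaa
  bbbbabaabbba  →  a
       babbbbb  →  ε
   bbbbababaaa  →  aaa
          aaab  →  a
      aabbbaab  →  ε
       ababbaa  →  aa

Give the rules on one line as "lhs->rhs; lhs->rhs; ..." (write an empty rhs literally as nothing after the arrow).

aab->; ab->; abb->ab; ba->a

  | babb => abb => ab => ε
  | baaaabbaabb => aaaabbaabb => aabaabb => aabb => b
  | bbbabaaaaa => bbabaaaaa => babaaaaa => abaaaaa => aaaaa
  | bbbbabaabbba => bbbabaabbba => bbabaabbba => babaabbba => abaabbba => aabbba => bba => ba => a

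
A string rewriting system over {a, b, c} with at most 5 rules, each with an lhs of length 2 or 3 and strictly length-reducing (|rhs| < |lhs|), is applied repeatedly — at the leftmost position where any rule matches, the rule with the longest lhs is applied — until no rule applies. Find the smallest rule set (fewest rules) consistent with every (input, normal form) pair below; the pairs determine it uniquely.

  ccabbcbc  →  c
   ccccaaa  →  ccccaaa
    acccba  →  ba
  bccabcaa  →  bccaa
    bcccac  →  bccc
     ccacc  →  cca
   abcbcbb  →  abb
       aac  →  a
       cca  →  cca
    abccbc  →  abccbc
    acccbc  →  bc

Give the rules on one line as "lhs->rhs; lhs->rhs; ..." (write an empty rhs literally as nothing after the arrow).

  | ccabbcbc => cbcbc => cac => c
  | ccccaaa
  | acccba => acba => ba
  | bccabcaa => bccaa

ac->; acc->a; bcb->a; cab->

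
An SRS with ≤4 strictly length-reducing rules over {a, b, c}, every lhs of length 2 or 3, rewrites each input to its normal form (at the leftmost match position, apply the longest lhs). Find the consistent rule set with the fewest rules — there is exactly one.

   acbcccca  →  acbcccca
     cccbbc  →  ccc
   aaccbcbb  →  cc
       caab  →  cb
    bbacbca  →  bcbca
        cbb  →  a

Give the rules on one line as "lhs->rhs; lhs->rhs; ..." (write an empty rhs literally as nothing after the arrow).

aa->; ba->; cac->cc; cbb->a

  | acbcccca
  | cccbbc => ccac => ccc
  | aaccbcbb => ccbcbb => ccba => cc
  | caab => cb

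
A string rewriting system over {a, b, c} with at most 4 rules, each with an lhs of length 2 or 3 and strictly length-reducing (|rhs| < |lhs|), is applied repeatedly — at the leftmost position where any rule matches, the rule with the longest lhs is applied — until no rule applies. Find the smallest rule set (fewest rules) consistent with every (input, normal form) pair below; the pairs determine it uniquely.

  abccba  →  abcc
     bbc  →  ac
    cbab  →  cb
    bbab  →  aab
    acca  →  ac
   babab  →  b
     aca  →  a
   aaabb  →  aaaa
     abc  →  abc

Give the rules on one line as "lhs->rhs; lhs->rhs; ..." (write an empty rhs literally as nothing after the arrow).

  | abccba => abcc
  | bbc => ac
  | cbab => cb
  | bbab => aab

ba->; bb->a; ca->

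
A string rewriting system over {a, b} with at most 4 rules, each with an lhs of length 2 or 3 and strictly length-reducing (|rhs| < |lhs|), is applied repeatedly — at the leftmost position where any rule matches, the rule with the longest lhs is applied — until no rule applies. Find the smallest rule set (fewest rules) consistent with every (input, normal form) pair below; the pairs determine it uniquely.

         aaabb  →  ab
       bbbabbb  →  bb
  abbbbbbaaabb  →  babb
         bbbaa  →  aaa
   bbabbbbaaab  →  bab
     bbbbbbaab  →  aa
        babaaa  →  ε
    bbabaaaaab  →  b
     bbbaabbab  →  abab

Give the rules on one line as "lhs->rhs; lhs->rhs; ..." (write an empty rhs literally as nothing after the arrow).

  | aaabb => ab
  | bbbabbb => aabbb => bb
  | abbbbbbaaabb => aabbbaaabb => bbaaabb => babb
  | bbbaa => aaa

aab->; baa->; bbb->a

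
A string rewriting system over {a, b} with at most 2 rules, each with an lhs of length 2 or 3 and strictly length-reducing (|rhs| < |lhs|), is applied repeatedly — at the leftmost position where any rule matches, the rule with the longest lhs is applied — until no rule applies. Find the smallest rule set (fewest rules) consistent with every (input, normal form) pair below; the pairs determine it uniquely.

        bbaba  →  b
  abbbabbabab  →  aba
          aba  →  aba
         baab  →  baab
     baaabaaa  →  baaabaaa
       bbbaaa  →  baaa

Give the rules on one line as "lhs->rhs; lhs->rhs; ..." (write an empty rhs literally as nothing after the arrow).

bb->; bba->b

  | bbaba => bba => b
  | abbbabbabab => ababbabab => ababbab => ababb => aba
  | aba
  | baab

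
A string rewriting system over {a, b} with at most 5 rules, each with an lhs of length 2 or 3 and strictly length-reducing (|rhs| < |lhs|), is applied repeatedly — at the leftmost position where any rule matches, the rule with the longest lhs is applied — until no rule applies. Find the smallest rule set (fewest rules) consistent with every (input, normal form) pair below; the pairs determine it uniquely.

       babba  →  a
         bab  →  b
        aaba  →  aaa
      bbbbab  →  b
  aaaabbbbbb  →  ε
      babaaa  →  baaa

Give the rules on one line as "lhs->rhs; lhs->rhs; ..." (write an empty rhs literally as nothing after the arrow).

  | babba => bba => a
  | bab => b
  | aaba => aaa
  | bbbbab => bbab => ab => b

ab->b; aba->aa; bab->b; bb->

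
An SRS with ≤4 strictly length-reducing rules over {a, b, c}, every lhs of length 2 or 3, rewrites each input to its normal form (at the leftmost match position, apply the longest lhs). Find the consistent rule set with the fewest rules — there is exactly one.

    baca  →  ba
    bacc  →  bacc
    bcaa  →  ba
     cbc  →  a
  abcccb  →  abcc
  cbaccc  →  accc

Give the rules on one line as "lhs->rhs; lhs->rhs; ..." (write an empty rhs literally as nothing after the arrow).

ca->; cb->; cbc->a

  | baca => ba
  | bacc
  | bcaa => ba
  | cbc => a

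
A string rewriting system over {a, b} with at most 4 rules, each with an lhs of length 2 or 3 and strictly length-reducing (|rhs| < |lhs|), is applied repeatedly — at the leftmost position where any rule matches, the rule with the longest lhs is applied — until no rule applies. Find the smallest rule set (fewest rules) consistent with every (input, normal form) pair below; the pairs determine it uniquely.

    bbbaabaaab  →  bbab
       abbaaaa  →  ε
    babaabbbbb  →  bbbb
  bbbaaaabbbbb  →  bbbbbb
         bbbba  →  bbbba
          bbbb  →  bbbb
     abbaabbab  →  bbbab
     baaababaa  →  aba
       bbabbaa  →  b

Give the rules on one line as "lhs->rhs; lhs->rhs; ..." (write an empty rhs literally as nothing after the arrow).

aa->b; abb->; baa->

  | bbbaabaaab => bbbaaab => bbab
  | abbaaaa => aaaa => baa => ε
  | babaabbbbb => babbbbb => bbbb
  | bbbaaaabbbbb => bbaabbbbb => bbbbbb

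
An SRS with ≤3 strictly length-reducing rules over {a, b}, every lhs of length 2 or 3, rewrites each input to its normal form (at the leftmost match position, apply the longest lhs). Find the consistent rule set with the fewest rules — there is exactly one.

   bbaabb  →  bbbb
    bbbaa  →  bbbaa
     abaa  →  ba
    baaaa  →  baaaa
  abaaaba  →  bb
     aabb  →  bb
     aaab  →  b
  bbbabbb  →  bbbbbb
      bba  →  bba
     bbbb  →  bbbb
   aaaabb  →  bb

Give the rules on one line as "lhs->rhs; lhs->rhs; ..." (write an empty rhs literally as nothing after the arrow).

ab->b; aba->b

  | bbaabb => bbabb => bbbb
  | bbbaa
  | abaa => ba
  | baaaa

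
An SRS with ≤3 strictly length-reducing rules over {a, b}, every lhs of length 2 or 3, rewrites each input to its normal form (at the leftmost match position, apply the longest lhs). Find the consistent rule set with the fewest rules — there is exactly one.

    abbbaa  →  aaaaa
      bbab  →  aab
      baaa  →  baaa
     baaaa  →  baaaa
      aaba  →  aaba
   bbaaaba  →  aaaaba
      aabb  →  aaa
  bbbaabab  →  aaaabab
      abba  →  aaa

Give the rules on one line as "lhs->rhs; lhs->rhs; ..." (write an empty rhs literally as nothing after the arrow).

  | abbbaa => aaaaa
  | bbab => aab
  | baaa
  | baaaa

bb->a; bbb->aa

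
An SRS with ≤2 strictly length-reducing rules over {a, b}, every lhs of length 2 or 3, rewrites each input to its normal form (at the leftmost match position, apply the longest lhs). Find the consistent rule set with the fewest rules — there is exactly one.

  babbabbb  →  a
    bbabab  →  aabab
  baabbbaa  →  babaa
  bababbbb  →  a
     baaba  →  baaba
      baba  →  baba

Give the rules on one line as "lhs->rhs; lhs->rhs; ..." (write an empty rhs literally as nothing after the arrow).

abb->; bb->a

  | babbabbb => babbb => bb => a
  | bbabab => aabab
  | baabbbaa => babaa
  | bababbbb => babbb => bb => a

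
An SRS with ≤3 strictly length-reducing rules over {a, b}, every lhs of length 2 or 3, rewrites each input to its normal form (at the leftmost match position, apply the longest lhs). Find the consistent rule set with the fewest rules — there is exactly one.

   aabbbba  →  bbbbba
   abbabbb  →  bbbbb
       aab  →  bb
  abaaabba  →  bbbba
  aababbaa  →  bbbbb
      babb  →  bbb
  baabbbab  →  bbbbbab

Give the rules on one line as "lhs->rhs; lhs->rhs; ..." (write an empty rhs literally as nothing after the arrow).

aa->b; abb->bb

  | aabbbba => bbbbba
  | abbabbb => bbabbb => bbbbb
  | aab => bb
  | abaaabba => abbabba => bbabba => bbbba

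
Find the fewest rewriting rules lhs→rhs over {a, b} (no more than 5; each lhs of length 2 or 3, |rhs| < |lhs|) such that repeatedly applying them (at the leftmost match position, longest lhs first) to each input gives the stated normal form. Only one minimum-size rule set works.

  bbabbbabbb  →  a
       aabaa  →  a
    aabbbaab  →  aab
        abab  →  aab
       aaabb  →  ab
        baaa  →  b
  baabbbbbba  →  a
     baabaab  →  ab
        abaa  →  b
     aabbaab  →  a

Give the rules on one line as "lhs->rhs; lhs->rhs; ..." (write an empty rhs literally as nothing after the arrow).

  | bbabbbabbb => aabbbabbb => abbabbb => babbb => abbb => bb => a
  | aabaa => aaaa => ba => a
  | aabbbaab => abbaab => baab => aab
  | abab => aab

aaa->b; abb->b; ba->a; bb->a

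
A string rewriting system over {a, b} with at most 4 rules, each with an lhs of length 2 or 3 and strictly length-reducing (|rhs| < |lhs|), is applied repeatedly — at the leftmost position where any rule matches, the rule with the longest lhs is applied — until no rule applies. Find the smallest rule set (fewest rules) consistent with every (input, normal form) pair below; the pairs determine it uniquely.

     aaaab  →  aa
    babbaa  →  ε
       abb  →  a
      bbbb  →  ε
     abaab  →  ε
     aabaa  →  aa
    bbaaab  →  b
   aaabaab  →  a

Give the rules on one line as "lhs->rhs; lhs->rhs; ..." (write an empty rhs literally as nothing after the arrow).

aab->; ba->; bb->; bba->bb

  | aaaab => aa
  | babbaa => bbaa => bba => bb => ε
  | abb => a
  | bbbb => bb => ε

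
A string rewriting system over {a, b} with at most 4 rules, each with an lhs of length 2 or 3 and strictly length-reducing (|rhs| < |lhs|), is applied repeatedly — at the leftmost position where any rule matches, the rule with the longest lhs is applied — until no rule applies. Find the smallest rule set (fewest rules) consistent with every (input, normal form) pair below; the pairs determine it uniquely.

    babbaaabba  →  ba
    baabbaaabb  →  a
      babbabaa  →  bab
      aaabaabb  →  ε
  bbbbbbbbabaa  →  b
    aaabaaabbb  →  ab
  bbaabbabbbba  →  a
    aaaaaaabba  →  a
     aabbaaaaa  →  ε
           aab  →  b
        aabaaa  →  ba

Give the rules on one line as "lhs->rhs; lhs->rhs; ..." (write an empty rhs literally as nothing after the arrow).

aa->; bb->a; bbb->bb

  | babbaaabba => baaaaabba => baaabba => babba => baaa => ba
  | baabbaaabb => bbbaaabb => bbaaabb => aaaabb => aabb => bb => a
  | babbabaa => baaabaa => babaa => bab
  | aaabaabb => abaabb => abbb => abb => aa => ε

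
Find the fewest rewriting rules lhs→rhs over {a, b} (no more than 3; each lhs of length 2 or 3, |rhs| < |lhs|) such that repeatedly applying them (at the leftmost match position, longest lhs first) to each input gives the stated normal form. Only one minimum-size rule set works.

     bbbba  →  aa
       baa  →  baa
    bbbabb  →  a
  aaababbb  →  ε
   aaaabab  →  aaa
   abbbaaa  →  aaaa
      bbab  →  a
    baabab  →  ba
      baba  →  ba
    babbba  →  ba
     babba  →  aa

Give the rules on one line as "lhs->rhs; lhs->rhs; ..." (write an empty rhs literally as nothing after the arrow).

  | bbbba => bba => aa
  | baa
  | bbbabb => babb => bb => a
  | aaababbb => aaabbb => aabb => ab => ε

ab->; bb->a; bbb->b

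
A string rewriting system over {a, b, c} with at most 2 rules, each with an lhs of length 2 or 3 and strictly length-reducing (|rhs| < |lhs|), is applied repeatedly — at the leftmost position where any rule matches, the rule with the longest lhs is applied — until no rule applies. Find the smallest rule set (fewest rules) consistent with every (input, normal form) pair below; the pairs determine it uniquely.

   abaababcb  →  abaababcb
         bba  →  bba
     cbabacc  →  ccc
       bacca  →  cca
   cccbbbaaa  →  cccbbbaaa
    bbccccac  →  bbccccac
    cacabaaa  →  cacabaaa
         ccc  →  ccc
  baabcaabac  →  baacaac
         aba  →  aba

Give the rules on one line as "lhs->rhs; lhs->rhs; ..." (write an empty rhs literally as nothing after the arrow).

  | abaababcb
  | bba
  | cbabacc => cbacc => ccc
  | bacca => cca

bac->c; bca->ca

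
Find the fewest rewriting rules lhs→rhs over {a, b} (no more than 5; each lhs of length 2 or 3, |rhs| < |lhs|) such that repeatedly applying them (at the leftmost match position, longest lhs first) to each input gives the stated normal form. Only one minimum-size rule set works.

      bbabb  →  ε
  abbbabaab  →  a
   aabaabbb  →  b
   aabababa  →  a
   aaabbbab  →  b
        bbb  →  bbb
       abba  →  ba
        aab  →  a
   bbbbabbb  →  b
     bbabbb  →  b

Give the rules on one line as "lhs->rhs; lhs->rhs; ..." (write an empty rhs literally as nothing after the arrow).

aa->a; aab->a; ab->; bba->aa

  | bbabb => aabb => ab => ε
  | abbbabaab => bbabaab => aabaab => aaab => aab => a
  | aabaabbb => aaabbb => aabbb => abb => b
  | aabababa => aababa => aaba => aa => a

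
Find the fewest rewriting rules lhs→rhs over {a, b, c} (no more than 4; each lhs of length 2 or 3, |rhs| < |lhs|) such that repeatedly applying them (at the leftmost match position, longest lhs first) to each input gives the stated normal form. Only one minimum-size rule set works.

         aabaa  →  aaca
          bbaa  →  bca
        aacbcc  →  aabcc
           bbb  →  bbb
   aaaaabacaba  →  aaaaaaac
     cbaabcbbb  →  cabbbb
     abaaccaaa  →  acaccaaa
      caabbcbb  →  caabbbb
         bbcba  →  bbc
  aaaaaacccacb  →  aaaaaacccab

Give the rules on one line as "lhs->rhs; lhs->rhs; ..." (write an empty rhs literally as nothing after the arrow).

  | aabaa => aaca
  | bbaa => bca
  | aacbcc => aabcc
  | bbb

ba->c; bac->a; cb->b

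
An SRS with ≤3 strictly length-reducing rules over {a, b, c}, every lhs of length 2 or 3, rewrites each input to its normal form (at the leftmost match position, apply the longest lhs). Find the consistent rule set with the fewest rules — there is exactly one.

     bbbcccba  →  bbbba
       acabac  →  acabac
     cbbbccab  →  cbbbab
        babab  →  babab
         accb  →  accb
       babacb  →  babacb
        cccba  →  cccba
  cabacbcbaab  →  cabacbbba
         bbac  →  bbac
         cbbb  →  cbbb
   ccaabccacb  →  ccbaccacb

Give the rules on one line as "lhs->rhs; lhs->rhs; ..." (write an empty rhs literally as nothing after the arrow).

  | bbbcccba => bbbccba => bbbcba => bbbba
  | acabac
  | cbbbccab => cbbbcab => cbbbab
  | babab

aab->ba; bc->b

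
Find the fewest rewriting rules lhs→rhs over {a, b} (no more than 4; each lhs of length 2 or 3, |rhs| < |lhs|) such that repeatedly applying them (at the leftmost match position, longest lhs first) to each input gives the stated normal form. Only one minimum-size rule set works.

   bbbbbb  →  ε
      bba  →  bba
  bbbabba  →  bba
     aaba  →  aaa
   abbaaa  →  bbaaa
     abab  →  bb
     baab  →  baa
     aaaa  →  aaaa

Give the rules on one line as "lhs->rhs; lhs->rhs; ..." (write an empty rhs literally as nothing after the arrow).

aab->aa; ab->b; bbb->

  | bbbbbb => bbb => ε
  | bba
  | bbbabba => abba => bba
  | aaba => aaa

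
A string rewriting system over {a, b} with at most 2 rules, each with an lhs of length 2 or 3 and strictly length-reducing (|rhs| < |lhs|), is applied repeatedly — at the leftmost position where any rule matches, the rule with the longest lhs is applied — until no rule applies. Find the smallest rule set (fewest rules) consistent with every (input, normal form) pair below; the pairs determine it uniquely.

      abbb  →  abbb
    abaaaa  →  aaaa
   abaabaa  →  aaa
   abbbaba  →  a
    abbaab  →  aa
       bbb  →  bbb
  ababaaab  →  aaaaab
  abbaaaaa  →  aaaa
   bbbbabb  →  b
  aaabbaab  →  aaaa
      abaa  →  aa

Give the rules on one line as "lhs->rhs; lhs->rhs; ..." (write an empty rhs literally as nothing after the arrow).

ba->; bab->a

  | abbb
  | abaaaa => aaaa
  | abaabaa => aabaa => aaa
  | abbbaba => abbaa => aba => a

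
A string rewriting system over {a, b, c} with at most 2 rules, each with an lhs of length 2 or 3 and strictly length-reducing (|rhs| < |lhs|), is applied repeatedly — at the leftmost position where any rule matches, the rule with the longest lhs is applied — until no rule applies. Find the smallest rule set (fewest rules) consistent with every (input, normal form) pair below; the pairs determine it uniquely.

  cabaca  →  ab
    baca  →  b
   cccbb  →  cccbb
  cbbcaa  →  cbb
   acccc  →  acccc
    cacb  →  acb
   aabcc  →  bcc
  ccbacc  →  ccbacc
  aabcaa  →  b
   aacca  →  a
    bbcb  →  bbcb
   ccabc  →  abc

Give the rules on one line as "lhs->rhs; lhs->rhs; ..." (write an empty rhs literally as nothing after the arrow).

  | cabaca => abaca => abaa => ab
  | baca => baa => b
  | cccbb
  | cbbcaa => cbbaa => cbb

aa->; ca->a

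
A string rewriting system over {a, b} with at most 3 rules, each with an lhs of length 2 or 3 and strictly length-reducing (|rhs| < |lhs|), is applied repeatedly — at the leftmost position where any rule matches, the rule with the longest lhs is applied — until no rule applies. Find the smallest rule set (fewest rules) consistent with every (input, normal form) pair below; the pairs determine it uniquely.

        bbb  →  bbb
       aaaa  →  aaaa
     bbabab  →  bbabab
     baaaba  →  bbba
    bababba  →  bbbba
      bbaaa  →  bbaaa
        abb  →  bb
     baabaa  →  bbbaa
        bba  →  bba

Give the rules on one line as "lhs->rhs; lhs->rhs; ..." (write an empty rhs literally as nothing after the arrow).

aab->bb; abb->bb

  | bbb
  | aaaa
  | bbabab
  | baaaba => babba => bbba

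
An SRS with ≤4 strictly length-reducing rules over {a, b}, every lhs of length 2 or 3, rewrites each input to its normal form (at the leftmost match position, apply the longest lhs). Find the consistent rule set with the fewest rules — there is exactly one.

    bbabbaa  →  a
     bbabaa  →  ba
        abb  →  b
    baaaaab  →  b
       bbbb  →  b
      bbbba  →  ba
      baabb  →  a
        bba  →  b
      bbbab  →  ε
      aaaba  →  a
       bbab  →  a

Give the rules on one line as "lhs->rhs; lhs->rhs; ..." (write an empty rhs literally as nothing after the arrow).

aa->a; ab->; bb->a; bba->b

  | bbabbaa => bbbaa => abaa => aa => a
  | bbabaa => bbaa => ba
  | abb => b
  | baaaaab => baaaab => baaab => baab => bab => b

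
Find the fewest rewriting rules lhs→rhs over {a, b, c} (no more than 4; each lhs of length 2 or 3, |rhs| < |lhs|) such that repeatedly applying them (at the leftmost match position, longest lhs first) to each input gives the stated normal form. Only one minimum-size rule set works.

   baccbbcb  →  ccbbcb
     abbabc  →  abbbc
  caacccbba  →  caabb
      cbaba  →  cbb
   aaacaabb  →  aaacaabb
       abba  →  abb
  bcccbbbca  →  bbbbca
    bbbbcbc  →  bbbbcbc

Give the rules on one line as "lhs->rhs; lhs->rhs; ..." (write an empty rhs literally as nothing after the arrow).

  | baccbbcb => ccbbcb
  | abbabc => abbbc
  | caacccbba => caabba => caabb
  | cbaba => cbba => cbb

ba->b; bac->c; ccc->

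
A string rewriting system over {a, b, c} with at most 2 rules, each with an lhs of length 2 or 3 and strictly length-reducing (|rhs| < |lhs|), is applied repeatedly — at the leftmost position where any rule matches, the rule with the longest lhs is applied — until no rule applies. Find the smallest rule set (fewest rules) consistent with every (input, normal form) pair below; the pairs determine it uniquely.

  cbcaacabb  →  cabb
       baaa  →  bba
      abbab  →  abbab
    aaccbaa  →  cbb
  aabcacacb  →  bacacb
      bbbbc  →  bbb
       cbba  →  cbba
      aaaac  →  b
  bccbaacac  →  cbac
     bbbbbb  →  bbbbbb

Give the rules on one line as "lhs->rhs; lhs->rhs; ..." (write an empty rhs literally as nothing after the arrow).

aa->b; bc->

  | cbcaacabb => caacabb => cbcabb => cabb
  | baaa => bba
  | abbab
  | aaccbaa => bccbaa => cbaa => cbb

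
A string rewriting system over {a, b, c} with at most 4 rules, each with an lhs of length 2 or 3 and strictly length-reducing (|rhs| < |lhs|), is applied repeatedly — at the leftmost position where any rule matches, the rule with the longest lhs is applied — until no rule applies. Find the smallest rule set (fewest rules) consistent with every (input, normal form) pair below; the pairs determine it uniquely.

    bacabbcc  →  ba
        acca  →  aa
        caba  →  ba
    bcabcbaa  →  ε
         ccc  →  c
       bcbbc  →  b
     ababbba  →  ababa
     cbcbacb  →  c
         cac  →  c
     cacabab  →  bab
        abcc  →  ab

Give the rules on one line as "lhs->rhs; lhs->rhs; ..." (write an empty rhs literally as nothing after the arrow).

bb->; ca->; cba->c; cc->

  | bacabbcc => babbcc => bacc => ba
  | acca => aa
  | caba => ba
  | bcabcbaa => bbcbaa => cbaa => ca => ε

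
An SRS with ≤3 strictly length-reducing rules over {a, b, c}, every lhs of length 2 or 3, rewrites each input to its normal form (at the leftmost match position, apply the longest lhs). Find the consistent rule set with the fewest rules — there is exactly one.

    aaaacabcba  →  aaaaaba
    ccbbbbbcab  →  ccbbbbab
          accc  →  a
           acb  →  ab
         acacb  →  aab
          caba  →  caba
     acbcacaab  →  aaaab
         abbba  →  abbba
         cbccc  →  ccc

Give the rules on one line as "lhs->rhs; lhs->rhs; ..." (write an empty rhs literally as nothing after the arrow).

ac->a; bc->

  | aaaacabcba => aaaaabcba => aaaaaba
  | ccbbbbbcab => ccbbbbab
  | accc => acc => ac => a
  | acb => ab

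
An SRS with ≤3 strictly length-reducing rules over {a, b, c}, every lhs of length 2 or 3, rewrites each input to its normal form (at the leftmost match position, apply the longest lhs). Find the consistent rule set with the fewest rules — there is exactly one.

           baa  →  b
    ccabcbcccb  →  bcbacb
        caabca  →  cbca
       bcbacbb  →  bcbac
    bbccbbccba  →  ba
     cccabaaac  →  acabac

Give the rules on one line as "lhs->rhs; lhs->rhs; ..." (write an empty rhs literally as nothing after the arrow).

aa->; bb->; cc->a

  | baa => b
  | ccabcbcccb => aabcbcccb => bcbcccb => bcbacb
  | caabca => cbca
  | bcbacbb => bcbac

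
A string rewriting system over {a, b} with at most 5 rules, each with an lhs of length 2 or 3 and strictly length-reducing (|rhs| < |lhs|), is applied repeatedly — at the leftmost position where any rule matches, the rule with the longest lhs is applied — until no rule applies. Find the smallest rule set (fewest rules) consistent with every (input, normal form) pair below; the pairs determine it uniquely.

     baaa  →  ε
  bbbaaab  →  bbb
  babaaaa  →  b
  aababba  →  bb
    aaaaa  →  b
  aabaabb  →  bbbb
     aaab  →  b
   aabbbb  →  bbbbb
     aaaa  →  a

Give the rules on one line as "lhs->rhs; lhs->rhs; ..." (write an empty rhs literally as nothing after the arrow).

  | baaa => ba => ε
  | bbbaaab => bbbab => bbb
  | babaaaa => baaaa => baa => b
  | aababba => bbabba => bbba => bb

aa->b; aaa->; ba->; baa->b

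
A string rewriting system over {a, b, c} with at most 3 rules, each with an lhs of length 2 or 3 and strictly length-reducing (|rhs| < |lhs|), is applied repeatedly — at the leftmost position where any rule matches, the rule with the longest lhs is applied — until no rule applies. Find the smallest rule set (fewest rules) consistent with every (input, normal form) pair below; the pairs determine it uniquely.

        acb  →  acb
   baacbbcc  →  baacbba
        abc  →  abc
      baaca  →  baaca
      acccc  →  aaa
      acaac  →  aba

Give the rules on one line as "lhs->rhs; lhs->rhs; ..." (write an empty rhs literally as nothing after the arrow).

caa->bc; cc->a

  | acb
  | baacbbcc => baacbba
  | abc
  | baaca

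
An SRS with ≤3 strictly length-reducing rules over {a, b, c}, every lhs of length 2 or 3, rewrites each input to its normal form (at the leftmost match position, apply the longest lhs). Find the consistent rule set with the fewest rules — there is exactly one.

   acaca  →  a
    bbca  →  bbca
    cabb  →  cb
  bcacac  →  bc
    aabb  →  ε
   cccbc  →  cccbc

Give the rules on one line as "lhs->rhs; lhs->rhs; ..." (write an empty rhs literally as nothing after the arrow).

ab->; ac->

  | acaca => aca => a
  | bbca
  | cabb => cb
  | bcacac => bcac => bc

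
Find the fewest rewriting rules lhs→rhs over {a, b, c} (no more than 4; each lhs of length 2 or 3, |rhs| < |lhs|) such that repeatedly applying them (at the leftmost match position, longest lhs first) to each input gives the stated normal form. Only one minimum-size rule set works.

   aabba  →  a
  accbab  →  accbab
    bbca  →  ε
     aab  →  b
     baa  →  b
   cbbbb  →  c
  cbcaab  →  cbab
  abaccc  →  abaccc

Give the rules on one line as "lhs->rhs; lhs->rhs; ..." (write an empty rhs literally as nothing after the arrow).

aa->; bb->; ca->

  | aabba => bba => a
  | accbab
  | bbca => ca => ε
  | aab => b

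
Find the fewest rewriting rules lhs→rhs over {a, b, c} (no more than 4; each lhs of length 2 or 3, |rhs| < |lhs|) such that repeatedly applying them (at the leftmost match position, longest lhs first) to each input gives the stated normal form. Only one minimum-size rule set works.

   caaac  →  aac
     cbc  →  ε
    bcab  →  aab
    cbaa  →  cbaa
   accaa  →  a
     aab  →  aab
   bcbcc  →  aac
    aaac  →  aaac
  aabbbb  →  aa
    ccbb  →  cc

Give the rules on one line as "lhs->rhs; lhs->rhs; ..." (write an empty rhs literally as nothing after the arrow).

bb->; bc->a; ca->

  | caaac => aac
  | cbc => ca => ε
  | bcab => aab
  | cbaa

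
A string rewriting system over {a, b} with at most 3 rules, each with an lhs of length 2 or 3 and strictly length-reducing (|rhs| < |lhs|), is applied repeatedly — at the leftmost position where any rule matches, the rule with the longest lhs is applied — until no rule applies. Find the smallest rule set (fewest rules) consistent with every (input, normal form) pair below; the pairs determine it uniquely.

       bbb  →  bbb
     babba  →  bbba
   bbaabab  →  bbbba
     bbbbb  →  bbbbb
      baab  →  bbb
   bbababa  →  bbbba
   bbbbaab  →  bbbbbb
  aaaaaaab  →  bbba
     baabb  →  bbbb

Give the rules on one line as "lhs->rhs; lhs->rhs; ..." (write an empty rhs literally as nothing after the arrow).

  | bbb
  | babba => bbba
  | bbaabab => bbbbab => bbbba
  | bbbbb

aa->b; ab->a; abb->bb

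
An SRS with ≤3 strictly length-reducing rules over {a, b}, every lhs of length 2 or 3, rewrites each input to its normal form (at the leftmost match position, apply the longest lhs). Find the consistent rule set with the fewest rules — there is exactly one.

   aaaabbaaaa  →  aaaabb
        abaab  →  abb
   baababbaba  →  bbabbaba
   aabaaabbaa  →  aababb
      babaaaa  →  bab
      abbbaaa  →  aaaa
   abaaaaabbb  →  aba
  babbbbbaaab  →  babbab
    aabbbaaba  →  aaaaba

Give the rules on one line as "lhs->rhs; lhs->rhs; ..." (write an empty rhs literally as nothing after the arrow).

  | aaaabbaaaa => aaaabbaa => aaaabb
  | abaab => abb
  | baababbaba => bbabbaba
  | aabaaabbaa => aababbaa => aababb

baa->b; bbb->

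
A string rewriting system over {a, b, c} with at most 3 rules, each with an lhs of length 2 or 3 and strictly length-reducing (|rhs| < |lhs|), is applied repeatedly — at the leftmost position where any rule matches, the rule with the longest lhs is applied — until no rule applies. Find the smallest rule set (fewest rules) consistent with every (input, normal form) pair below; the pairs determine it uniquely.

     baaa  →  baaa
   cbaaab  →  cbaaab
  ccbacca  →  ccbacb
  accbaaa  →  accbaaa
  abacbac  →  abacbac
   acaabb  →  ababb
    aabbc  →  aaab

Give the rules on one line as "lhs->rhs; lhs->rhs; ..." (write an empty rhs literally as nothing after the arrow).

bbc->ab; ca->b

  | baaa
  | cbaaab
  | ccbacca => ccbacb
  | accbaaa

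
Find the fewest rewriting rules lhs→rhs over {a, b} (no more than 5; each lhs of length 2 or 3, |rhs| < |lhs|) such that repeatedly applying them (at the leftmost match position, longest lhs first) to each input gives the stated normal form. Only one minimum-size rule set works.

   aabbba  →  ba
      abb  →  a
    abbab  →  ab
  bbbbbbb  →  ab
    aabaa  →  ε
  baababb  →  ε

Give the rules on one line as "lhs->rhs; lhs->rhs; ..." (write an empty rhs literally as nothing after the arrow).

aa->a; aba->ba; baa->; bb->a

  | aabbba => abbba => aaba => aba => ba
  | abb => aa => a
  | abbab => aaab => aab => ab
  | bbbbbbb => abbbbb => aabbb => abbb => aab => ab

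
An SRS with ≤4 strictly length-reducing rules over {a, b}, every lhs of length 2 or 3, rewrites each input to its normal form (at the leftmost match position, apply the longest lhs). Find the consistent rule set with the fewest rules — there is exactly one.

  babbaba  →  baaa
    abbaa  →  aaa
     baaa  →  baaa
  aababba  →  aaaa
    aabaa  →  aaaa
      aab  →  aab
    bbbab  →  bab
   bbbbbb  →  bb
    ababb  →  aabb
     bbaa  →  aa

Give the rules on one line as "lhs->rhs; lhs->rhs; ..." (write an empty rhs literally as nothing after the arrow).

aba->aa; bba->a; bbb->b

  | babbaba => baaba => baaa
  | abbaa => aaa
  | baaa
  | aababba => aaabba => aaaa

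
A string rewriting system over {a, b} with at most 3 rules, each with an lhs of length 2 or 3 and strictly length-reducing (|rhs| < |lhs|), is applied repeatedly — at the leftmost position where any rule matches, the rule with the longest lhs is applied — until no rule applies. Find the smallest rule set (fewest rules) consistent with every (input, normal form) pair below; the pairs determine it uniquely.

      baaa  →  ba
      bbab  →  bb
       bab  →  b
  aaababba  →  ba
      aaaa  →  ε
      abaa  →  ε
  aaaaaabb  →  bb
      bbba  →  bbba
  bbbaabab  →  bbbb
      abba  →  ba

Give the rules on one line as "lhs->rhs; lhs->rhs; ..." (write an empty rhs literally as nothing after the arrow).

aa->; ab->

  | baaa => ba
  | bbab => bb
  | bab => b
  | aaababba => ababba => abba => ba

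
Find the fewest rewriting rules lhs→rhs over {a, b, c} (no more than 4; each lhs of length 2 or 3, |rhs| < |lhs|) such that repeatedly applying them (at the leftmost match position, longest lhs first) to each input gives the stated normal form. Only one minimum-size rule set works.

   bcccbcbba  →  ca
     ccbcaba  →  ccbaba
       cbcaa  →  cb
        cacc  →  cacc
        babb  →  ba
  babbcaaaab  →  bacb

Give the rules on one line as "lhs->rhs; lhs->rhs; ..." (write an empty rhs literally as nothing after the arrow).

  | bcccbcbba => bccbcbba => bcbcbba => bbcbba => cbba => ca
  | ccbcaba => ccbaba
  | cbcaa => cbaa => cb
  | cacc

aa->; bb->; bc->b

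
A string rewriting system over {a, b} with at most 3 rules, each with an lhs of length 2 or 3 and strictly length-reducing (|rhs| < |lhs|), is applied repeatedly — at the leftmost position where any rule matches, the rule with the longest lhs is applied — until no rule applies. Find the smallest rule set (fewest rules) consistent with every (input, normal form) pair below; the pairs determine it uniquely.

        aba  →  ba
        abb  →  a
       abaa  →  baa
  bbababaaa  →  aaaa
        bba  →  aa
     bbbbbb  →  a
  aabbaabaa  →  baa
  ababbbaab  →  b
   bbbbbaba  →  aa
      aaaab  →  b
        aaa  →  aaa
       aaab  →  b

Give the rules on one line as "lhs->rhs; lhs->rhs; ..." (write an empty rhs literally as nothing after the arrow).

  | aba => ba
  | abb => bb => a
  | abaa => baa
  | bbababaaa => aababaaa => ababaaa => babaaa => bbaaa => aaaa

ab->b; bb->a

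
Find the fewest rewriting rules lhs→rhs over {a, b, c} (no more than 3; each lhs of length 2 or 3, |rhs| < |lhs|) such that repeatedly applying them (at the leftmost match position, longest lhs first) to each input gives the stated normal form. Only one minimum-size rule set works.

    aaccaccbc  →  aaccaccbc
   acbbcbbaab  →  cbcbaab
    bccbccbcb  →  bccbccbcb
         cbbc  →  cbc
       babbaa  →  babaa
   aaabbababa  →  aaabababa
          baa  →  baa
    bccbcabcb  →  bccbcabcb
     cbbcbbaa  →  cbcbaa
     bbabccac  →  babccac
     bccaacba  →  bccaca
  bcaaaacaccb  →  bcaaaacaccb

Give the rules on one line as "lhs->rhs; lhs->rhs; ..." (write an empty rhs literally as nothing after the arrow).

acb->c; bb->b

  | aaccaccbc
  | acbbcbbaab => cbcbbaab => cbcbaab
  | bccbccbcb
  | cbbc => cbc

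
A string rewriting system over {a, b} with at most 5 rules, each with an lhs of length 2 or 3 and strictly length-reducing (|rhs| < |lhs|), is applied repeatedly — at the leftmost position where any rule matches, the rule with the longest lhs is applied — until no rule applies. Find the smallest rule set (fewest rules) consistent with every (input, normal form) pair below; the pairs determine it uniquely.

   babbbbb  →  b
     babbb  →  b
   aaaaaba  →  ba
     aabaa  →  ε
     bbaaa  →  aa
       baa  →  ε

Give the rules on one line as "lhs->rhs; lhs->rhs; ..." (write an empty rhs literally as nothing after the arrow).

  | babbbbb => bbbbbb => bbbbb => bbbb => bbb => bb => b
  | babbb => bbbb => bbb => bb => b
  | aaaaaba => aaaaba => aaaba => aaba => aba => ba
  | aabaa => abaa => baa => ε

ab->b; baa->; bb->b; bba->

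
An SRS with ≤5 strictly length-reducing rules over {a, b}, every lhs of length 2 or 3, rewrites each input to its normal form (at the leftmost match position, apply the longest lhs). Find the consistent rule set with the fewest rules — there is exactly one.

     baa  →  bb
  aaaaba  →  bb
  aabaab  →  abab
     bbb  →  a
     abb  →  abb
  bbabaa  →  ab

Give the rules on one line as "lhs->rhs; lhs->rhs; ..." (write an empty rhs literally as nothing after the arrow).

  | baa => bb
  | aaaaba => bbaba => abba => aab => bb
  | aabaab => bbaab => abab
  | bbb => a

aa->b; aaa->bb; bba->ab; bbb->a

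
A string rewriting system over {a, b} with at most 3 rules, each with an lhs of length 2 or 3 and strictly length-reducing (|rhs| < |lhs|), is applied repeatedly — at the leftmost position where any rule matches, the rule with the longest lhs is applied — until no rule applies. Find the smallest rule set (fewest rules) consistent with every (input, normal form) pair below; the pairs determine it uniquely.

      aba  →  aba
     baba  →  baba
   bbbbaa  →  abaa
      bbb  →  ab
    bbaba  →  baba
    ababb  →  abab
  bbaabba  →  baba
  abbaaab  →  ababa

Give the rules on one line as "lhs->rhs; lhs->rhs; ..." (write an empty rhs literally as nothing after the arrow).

  | aba
  | baba
  | bbbbaa => abbaa => abaa
  | bbb => ab

aab->ba; bb->b; bbb->ab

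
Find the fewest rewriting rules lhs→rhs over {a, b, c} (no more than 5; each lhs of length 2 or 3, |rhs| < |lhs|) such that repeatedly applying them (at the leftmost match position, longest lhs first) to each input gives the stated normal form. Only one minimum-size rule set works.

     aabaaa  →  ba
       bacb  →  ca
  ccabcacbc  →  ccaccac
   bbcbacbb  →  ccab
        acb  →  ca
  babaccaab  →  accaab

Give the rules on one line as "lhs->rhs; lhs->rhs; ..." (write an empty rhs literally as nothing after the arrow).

  | aabaaa => abaa => ba
  | bacb => bca => ca
  | ccabcacbc => ccacacbc => ccaccac
  | bbcbacbb => bcbacbb => cbacbb => cbcab => ccab

aba->b; acb->ca; bab->; bc->c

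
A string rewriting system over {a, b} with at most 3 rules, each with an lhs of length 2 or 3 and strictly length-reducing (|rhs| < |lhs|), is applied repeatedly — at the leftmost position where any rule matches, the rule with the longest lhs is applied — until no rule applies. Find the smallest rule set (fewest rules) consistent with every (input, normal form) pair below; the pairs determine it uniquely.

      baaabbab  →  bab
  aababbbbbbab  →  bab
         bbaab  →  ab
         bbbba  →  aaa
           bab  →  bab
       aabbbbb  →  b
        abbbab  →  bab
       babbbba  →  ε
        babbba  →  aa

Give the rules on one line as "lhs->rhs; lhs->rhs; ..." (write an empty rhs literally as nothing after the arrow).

  | baaabbab => babbab => baaab => bab
  | aababbbbbbab => babbbbbbab => baabbbbab => bbbbbab => abbbab => aabab => bab
  | bbaab => aaab => ab
  | bbbba => abba => aaa

aab->b; aba->; bb->a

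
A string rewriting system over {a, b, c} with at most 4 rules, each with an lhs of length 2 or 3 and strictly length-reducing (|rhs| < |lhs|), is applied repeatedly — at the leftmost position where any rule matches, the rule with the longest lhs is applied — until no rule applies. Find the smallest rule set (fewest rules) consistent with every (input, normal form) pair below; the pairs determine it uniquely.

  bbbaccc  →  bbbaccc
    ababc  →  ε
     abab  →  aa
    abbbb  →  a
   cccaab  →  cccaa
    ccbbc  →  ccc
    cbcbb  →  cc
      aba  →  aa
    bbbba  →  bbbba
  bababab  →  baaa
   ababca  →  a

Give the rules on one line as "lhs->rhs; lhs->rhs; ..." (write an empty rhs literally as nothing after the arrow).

aac->; ab->a; cb->c

  | bbbaccc
  | ababc => aabc => aac => ε
  | abab => aab => aa
  | abbbb => abbb => abb => ab => a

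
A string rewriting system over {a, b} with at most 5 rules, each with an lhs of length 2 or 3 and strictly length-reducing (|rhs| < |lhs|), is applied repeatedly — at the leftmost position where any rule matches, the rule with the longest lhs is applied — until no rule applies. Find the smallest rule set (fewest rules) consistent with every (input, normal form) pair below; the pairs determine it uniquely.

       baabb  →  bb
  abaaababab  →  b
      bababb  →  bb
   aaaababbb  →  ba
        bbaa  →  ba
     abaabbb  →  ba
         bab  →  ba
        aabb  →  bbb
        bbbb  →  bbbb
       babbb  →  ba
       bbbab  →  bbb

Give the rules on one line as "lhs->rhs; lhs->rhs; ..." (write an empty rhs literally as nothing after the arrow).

aa->b; ab->a; baa->; bba->b

  | baabb => bb
  | abaaababab => aaaababab => baababab => babab => baab => b
  | bababb => baabb => bb
  | aaaababbb => baababbb => babbb => babb => bab => ba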